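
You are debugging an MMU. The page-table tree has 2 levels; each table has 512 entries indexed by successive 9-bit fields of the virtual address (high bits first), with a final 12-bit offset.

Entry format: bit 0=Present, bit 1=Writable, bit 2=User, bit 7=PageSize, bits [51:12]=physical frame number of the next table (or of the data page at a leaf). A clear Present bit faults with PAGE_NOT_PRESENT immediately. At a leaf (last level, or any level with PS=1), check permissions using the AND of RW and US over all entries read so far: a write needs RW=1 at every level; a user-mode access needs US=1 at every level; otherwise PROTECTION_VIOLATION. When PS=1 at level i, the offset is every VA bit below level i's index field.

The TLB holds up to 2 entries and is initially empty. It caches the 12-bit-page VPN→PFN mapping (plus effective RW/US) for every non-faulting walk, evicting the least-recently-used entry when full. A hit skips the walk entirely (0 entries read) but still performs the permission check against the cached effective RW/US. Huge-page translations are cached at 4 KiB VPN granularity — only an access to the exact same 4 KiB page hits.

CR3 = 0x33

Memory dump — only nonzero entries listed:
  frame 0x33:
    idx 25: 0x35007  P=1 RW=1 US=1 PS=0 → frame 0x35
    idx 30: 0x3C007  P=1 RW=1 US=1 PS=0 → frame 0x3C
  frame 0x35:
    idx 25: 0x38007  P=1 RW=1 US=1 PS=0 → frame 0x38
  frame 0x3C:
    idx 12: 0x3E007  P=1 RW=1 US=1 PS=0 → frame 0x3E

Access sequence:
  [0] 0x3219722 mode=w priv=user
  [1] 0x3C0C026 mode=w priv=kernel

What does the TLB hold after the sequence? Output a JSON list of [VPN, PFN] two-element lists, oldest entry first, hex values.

Trace:
#0 VA=0x3219722 (w,user):
  lvl0: tbl 0x33, slot 25 ⇒ 0x35007 (P1/RW1/US1/PS0)
  lvl1: tbl 0x35, slot 25 ⇒ 0x38007 (P1/RW1/US1/PS0)
  → PA=0x38722  (2 entries read)
#1 VA=0x3C0C026 (w,kernel):
  lvl0: tbl 0x33, slot 30 ⇒ 0x3C007 (P1/RW1/US1/PS0)
  lvl1: tbl 0x3C, slot 12 ⇒ 0x3E007 (P1/RW1/US1/PS0)
  → PA=0x3E026  (2 entries read)

TLB: [["0x3219", "0x38"], ["0x3C0C", "0x3E"]]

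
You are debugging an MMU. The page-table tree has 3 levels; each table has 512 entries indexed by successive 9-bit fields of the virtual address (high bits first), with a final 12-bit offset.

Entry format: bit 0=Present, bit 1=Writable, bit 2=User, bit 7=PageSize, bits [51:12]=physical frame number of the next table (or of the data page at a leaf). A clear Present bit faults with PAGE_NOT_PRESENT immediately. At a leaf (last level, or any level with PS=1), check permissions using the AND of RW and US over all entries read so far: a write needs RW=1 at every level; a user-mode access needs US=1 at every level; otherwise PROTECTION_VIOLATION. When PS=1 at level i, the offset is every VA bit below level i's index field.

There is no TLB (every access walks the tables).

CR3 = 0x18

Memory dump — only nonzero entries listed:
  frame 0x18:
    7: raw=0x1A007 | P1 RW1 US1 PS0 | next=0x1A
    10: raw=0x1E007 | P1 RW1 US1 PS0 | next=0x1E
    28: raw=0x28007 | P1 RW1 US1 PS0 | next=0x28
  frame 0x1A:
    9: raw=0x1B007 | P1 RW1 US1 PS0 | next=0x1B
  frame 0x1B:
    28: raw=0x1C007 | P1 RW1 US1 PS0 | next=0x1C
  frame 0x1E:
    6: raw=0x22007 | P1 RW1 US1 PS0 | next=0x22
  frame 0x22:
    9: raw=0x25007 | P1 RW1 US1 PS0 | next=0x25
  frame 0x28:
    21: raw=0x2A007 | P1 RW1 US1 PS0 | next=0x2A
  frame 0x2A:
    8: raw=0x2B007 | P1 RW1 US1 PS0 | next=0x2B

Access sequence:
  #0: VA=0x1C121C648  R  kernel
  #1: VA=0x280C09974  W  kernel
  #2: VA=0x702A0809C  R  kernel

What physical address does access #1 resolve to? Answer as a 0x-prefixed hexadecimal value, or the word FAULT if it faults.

Walk each access:
#0 VA=0x1C121C648 (r,kernel):
  L0: frame=0x18 idx=7 entry=0x1A007 [P=1 RW=1 US=1 PS=0]
  L1: frame=0x1A idx=9 entry=0x1B007 [P=1 RW=1 US=1 PS=0]
  L2: frame=0x1B idx=28 entry=0x1C007 [P=1 RW=1 US=1 PS=0]
  → PA=0x1C648  (3 entries read)
#1 VA=0x280C09974 (w,kernel):
  L0: frame=0x18 idx=10 entry=0x1E007 [P=1 RW=1 US=1 PS=0]
  L1: frame=0x1E idx=6 entry=0x22007 [P=1 RW=1 US=1 PS=0]
  L2: frame=0x22 idx=9 entry=0x25007 [P=1 RW=1 US=1 PS=0]
  → PA=0x25974  (3 entries read)
#2 VA=0x702A0809C (r,kernel):
  L0: frame=0x18 idx=28 entry=0x28007 [P=1 RW=1 US=1 PS=0]
  L1: frame=0x28 idx=21 entry=0x2A007 [P=1 RW=1 US=1 PS=0]
  L2: frame=0x2A idx=8 entry=0x2B007 [P=1 RW=1 US=1 PS=0]
  → PA=0x2B09C  (3 entries read)

Access #1 PA: 0x25974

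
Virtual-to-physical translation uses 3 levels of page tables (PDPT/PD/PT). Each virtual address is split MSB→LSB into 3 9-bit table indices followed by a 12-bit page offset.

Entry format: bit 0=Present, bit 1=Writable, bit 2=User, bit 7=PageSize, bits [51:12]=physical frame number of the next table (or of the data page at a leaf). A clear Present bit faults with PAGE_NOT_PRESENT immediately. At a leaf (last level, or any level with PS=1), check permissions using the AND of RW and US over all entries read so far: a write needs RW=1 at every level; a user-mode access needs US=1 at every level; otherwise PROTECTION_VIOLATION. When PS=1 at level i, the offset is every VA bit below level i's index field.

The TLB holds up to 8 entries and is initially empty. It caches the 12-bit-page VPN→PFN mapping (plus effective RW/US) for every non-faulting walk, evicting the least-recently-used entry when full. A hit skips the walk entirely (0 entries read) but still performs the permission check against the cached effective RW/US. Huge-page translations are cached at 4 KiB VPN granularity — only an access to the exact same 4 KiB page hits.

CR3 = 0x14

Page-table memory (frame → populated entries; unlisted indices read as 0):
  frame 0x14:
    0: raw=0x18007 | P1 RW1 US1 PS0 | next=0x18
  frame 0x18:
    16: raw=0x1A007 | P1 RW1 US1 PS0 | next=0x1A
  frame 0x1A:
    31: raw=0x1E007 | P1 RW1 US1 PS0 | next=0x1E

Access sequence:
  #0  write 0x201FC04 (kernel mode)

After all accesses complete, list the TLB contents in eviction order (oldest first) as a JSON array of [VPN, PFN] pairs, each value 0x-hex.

Trace:
#0 VA=0x201FC04 (w,kernel):
  lvl0: tbl 0x14, slot 0 ⇒ 0x18007 (P1/RW1/US1/PS0)
  lvl1: tbl 0x18, slot 16 ⇒ 0x1A007 (P1/RW1/US1/PS0)
  lvl2: tbl 0x1A, slot 31 ⇒ 0x1E007 (P1/RW1/US1/PS0)
  ✓ 0x1EC04  — 3 lookups

TLB: [["0x201F", "0x1E"]]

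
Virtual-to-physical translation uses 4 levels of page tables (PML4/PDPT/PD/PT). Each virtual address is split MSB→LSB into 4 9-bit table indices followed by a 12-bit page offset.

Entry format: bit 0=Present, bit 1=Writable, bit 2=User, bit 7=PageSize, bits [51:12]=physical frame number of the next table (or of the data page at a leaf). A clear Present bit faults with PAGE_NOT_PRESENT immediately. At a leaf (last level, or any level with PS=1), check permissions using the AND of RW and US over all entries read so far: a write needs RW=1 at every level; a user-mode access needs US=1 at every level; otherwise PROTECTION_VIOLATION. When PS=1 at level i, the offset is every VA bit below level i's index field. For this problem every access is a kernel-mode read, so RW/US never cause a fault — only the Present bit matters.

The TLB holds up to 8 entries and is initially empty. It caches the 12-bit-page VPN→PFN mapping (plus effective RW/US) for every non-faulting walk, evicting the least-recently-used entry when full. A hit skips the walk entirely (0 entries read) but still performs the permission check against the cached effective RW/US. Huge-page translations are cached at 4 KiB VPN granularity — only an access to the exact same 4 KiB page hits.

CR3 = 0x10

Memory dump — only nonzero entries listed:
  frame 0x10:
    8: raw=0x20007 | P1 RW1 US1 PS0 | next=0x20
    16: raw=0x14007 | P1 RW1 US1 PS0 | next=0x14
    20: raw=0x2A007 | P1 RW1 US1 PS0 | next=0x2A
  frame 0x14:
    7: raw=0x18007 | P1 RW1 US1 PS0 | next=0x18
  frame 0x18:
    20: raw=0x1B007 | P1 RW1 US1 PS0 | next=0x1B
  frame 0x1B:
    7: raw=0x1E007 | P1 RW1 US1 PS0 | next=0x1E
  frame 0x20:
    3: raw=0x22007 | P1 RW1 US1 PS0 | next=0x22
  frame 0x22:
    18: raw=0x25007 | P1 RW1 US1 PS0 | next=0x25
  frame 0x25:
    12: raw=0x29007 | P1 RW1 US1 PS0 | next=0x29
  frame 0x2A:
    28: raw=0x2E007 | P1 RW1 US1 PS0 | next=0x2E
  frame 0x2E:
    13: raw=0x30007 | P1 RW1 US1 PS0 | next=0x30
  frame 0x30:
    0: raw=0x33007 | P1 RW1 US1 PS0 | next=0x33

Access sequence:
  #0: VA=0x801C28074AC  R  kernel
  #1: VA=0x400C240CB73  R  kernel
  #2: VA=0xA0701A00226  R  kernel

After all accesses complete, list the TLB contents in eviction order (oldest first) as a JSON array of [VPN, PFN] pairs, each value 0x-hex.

Walk each access:
#0 VA=0x801C28074AC (r,kernel):
  L0 @0x10[16] → 0x14007  P=1,RW=1,US=1,PS=0
  L1 @0x14[7] → 0x18007  P=1,RW=1,US=1,PS=0
  L2 @0x18[20] → 0x1B007  P=1,RW=1,US=1,PS=0
  L3 @0x1B[7] → 0x1E007  P=1,RW=1,US=1,PS=0
  → PA=0x1E4AC  (4 entries read)
#1 VA=0x400C240CB73 (r,kernel):
  L0 @0x10[8] → 0x20007  P=1,RW=1,US=1,PS=0
  L1 @0x20[3] → 0x22007  P=1,RW=1,US=1,PS=0
  L2 @0x22[18] → 0x25007  P=1,RW=1,US=1,PS=0
  L3 @0x25[12] → 0x29007  P=1,RW=1,US=1,PS=0
  → PA=0x29B73  (4 entries read)
#2 VA=0xA0701A00226 (r,kernel):
  L0 @0x10[20] → 0x2A007  P=1,RW=1,US=1,PS=0
  L1 @0x2A[28] → 0x2E007  P=1,RW=1,US=1,PS=0
  L2 @0x2E[13] → 0x30007  P=1,RW=1,US=1,PS=0
  L3 @0x30[0] → 0x33007  P=1,RW=1,US=1,PS=0
  → PA=0x33226  (4 entries read)

TLB: [["0x801C2807", "0x1E"], ["0x400C240C", "0x29"], ["0xA0701A00", "0x33"]]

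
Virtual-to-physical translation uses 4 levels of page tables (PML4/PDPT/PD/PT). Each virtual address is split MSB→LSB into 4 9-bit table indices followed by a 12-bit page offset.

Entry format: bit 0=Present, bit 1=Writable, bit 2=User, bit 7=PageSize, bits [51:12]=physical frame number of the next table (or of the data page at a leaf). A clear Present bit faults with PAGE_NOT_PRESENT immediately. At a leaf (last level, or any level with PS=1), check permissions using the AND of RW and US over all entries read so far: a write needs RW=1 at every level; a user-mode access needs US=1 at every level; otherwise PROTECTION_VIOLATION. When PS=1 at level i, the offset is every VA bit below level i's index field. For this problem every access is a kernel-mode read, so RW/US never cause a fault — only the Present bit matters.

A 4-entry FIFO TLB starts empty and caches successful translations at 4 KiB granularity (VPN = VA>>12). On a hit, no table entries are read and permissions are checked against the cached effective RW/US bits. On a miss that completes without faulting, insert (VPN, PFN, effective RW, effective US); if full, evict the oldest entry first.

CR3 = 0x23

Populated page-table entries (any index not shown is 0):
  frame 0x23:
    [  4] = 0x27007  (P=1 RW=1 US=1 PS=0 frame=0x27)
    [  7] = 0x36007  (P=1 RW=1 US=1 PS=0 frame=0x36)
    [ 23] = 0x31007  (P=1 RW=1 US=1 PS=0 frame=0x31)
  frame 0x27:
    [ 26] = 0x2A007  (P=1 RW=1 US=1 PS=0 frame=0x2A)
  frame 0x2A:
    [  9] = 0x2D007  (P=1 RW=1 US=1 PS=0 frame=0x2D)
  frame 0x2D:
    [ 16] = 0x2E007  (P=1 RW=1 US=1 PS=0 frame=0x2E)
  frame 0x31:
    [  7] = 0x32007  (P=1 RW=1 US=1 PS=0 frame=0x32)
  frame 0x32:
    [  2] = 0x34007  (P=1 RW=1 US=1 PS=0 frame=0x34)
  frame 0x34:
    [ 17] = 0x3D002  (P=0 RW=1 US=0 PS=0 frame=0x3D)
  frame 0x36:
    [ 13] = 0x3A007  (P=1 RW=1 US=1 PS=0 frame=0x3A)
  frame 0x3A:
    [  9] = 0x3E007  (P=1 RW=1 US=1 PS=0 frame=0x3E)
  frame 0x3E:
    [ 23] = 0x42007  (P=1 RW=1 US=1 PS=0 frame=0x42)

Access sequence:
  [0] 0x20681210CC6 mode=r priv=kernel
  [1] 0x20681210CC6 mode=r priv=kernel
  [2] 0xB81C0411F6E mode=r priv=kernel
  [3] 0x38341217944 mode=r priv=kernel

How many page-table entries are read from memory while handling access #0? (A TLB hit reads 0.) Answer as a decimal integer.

Per-access translation:
#0 VA=0x20681210CC6 (r,kernel):
  L0: frame=0x23 idx=4 entry=0x27007 [P=1 RW=1 US=1 PS=0]
  L1: frame=0x27 idx=26 entry=0x2A007 [P=1 RW=1 US=1 PS=0]
  L2: frame=0x2A idx=9 entry=0x2D007 [P=1 RW=1 US=1 PS=0]
  L3: frame=0x2D idx=16 entry=0x2E007 [P=1 RW=1 US=1 PS=0]
  → PA=0x2ECC6  (4 entries read)
#1 VA=0x20681210CC6 (r,kernel):
  TLB hit vpn=0x20681210 → PA=0x2ECC6
#2 VA=0xB81C0411F6E (r,kernel):
  L0: frame=0x23 idx=23 entry=0x31007 [P=1 RW=1 US=1 PS=0]
  L1: frame=0x31 idx=7 entry=0x32007 [P=1 RW=1 US=1 PS=0]
  L2: frame=0x32 idx=2 entry=0x34007 [P=1 RW=1 US=1 PS=0]
  L3: frame=0x34 idx=17 entry=0x3D002 [P=0 RW=1 US=0 PS=0]
  ✗ PAGE_NOT_PRESENT  [4 reads]
#3 VA=0x38341217944 (r,kernel):
  L0: frame=0x23 idx=7 entry=0x36007 [P=1 RW=1 US=1 PS=0]
  L1: frame=0x36 idx=13 entry=0x3A007 [P=1 RW=1 US=1 PS=0]
  L2: frame=0x3A idx=9 entry=0x3E007 [P=1 RW=1 US=1 PS=0]
  L3: frame=0x3E idx=23 entry=0x42007 [P=1 RW=1 US=1 PS=0]
  → PA=0x42944  (4 entries read)

Entries read for #0: 4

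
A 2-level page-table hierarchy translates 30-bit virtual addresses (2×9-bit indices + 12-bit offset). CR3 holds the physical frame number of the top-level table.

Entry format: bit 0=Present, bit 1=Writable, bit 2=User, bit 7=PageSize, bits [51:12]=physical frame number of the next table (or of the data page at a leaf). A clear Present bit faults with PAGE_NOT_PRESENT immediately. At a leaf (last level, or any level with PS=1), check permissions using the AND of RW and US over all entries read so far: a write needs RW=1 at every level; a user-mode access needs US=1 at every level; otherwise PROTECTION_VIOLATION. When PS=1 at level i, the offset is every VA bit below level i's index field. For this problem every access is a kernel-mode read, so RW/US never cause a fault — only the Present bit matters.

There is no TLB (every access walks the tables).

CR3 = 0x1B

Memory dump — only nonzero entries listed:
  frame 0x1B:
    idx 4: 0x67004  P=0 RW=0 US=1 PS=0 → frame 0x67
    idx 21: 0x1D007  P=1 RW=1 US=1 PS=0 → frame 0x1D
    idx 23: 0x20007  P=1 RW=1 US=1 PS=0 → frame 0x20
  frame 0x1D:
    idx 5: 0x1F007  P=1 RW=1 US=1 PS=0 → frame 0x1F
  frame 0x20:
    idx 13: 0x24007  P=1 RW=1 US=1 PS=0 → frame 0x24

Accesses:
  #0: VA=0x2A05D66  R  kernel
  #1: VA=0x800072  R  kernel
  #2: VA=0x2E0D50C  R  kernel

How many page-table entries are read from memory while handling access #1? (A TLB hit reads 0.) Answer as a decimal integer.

Trace:
#0 VA=0x2A05D66 (r,kernel):
  lvl0: tbl 0x1B, slot 21 ⇒ 0x1D007 (P1/RW1/US1/PS0)
  lvl1: tbl 0x1D, slot 5 ⇒ 0x1F007 (P1/RW1/US1/PS0)
  → PA=0x1FD66  (2 entries read)
#1 VA=0x800072 (r,kernel):
  lvl0: tbl 0x1B, slot 4 ⇒ 0x67004 (P0/RW0/US1/PS0)
  → PAGE_NOT_PRESENT  (1 entries read)
#2 VA=0x2E0D50C (r,kernel):
  lvl0: tbl 0x1B, slot 23 ⇒ 0x20007 (P1/RW1/US1/PS0)
  lvl1: tbl 0x20, slot 13 ⇒ 0x24007 (P1/RW1/US1/PS0)
  → PA=0x2450C  (2 entries read)

Entries read for #1: 1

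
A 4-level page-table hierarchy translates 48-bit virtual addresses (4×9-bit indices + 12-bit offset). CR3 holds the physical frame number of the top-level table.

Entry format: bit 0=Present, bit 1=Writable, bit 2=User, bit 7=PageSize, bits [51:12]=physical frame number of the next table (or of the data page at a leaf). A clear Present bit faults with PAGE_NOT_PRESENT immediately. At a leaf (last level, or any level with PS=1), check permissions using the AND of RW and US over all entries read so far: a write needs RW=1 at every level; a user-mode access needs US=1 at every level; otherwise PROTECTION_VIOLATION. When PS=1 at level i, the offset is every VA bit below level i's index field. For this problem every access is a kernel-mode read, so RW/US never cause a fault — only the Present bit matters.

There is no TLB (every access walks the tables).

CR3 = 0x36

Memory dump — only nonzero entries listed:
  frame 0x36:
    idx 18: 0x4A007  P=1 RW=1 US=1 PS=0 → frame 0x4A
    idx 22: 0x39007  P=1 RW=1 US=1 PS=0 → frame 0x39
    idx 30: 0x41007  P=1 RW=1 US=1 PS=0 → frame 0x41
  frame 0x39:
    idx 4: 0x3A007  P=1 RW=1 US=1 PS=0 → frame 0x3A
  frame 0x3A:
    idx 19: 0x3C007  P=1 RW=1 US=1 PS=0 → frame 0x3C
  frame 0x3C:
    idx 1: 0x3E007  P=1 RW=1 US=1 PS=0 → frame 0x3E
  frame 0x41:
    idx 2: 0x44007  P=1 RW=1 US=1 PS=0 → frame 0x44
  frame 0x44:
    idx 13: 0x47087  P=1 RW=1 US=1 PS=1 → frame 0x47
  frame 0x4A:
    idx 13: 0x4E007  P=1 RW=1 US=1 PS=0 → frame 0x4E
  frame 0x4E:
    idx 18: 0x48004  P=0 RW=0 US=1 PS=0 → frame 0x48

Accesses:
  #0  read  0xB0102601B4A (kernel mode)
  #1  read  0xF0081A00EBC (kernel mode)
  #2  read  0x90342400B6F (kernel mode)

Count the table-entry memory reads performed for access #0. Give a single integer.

Walk each access:
#0 VA=0xB0102601B4A (r,kernel):
  L0: frame=0x36 idx=22 entry=0x39007 [P=1 RW=1 US=1 PS=0]
  L1: frame=0x39 idx=4 entry=0x3A007 [P=1 RW=1 US=1 PS=0]
  L2: frame=0x3A idx=19 entry=0x3C007 [P=1 RW=1 US=1 PS=0]
  L3: frame=0x3C idx=1 entry=0x3E007 [P=1 RW=1 US=1 PS=0]
  ⇒ phys 0x3EB4A  [4 reads]
#1 VA=0xF0081A00EBC (r,kernel):
  L0: frame=0x36 idx=30 entry=0x41007 [P=1 RW=1 US=1 PS=0]
  L1: frame=0x41 idx=2 entry=0x44007 [P=1 RW=1 US=1 PS=0]
  L2: frame=0x44 idx=13 entry=0x47087 [P=1 RW=1 US=1 PS=1]
  ⇒ phys 0x47EBC (huge @L2)  [3 reads]
#2 VA=0x90342400B6F (r,kernel):
  L0: frame=0x36 idx=18 entry=0x4A007 [P=1 RW=1 US=1 PS=0]
  L1: frame=0x4A idx=13 entry=0x4E007 [P=1 RW=1 US=1 PS=0]
  L2: frame=0x4E idx=18 entry=0x48004 [P=0 RW=0 US=1 PS=0]
  ⇒ fault: PAGE_NOT_PRESENT  — 3 lookups

Entries read for #0: 4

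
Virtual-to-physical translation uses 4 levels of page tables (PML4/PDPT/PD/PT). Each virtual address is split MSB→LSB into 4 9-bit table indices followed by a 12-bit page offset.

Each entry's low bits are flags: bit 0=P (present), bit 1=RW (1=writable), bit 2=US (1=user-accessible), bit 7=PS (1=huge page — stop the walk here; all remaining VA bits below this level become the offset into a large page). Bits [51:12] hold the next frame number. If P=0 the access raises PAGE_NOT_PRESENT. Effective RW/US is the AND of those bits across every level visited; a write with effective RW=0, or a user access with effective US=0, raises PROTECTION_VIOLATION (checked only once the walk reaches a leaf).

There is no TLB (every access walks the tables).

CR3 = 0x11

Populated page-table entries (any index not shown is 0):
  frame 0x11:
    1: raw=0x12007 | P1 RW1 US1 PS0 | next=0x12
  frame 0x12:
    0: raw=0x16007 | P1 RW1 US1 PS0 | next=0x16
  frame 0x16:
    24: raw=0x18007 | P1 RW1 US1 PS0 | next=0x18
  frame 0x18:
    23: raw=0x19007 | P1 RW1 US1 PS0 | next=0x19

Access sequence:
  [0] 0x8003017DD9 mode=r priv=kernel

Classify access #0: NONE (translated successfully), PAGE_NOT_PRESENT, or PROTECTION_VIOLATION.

Walk each access:
#0 VA=0x8003017DD9 (r,kernel):
  [0] read 0x11 idx=1: raw=0x12007 flags P=1 W=1 U=1 S=0
  [1] read 0x12 idx=0: raw=0x16007 flags P=1 W=1 U=1 S=0
  [2] read 0x16 idx=24: raw=0x18007 flags P=1 W=1 U=1 S=0
  [3] read 0x18 idx=23: raw=0x19007 flags P=1 W=1 U=1 S=0
  → PA=0x19DD9  (4 entries read)

Access #0 fault: NONE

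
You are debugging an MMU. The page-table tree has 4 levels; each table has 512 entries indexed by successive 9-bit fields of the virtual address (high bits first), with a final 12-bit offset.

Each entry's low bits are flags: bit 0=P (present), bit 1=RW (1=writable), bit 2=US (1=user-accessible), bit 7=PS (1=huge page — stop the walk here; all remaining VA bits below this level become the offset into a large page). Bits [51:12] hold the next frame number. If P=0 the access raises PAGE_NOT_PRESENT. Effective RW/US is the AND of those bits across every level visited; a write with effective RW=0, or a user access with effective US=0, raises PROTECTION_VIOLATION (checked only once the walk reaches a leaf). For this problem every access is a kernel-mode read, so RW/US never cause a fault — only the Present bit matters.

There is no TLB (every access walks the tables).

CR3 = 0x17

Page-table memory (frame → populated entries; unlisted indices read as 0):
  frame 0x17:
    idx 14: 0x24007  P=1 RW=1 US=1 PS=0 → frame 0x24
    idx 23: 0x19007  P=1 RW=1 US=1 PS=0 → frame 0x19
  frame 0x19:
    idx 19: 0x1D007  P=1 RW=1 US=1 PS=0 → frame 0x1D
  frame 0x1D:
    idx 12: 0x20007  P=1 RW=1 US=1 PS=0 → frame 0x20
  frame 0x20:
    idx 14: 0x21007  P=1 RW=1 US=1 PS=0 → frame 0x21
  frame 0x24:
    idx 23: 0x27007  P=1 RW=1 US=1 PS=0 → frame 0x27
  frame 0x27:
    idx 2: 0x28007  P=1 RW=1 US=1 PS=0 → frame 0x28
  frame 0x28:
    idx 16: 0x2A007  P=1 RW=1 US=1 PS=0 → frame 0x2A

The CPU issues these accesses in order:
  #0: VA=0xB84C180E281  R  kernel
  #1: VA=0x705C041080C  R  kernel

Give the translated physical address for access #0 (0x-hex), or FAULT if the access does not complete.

Walk each access:
#0 VA=0xB84C180E281 (r,kernel):
  L0: frame=0x17 idx=23 entry=0x19007 [P=1 RW=1 US=1 PS=0]
  L1: frame=0x19 idx=19 entry=0x1D007 [P=1 RW=1 US=1 PS=0]
  L2: frame=0x1D idx=12 entry=0x20007 [P=1 RW=1 US=1 PS=0]
  L3: frame=0x20 idx=14 entry=0x21007 [P=1 RW=1 US=1 PS=0]
  → PA=0x21281  (4 entries read)
#1 VA=0x705C041080C (r,kernel):
  L0: frame=0x17 idx=14 entry=0x24007 [P=1 RW=1 US=1 PS=0]
  L1: frame=0x24 idx=23 entry=0x27007 [P=1 RW=1 US=1 PS=0]
  L2: frame=0x27 idx=2 entry=0x28007 [P=1 RW=1 US=1 PS=0]
  L3: frame=0x28 idx=16 entry=0x2A007 [P=1 RW=1 US=1 PS=0]
  → PA=0x2A80C  (4 entries read)

Access #0 PA: 0x21281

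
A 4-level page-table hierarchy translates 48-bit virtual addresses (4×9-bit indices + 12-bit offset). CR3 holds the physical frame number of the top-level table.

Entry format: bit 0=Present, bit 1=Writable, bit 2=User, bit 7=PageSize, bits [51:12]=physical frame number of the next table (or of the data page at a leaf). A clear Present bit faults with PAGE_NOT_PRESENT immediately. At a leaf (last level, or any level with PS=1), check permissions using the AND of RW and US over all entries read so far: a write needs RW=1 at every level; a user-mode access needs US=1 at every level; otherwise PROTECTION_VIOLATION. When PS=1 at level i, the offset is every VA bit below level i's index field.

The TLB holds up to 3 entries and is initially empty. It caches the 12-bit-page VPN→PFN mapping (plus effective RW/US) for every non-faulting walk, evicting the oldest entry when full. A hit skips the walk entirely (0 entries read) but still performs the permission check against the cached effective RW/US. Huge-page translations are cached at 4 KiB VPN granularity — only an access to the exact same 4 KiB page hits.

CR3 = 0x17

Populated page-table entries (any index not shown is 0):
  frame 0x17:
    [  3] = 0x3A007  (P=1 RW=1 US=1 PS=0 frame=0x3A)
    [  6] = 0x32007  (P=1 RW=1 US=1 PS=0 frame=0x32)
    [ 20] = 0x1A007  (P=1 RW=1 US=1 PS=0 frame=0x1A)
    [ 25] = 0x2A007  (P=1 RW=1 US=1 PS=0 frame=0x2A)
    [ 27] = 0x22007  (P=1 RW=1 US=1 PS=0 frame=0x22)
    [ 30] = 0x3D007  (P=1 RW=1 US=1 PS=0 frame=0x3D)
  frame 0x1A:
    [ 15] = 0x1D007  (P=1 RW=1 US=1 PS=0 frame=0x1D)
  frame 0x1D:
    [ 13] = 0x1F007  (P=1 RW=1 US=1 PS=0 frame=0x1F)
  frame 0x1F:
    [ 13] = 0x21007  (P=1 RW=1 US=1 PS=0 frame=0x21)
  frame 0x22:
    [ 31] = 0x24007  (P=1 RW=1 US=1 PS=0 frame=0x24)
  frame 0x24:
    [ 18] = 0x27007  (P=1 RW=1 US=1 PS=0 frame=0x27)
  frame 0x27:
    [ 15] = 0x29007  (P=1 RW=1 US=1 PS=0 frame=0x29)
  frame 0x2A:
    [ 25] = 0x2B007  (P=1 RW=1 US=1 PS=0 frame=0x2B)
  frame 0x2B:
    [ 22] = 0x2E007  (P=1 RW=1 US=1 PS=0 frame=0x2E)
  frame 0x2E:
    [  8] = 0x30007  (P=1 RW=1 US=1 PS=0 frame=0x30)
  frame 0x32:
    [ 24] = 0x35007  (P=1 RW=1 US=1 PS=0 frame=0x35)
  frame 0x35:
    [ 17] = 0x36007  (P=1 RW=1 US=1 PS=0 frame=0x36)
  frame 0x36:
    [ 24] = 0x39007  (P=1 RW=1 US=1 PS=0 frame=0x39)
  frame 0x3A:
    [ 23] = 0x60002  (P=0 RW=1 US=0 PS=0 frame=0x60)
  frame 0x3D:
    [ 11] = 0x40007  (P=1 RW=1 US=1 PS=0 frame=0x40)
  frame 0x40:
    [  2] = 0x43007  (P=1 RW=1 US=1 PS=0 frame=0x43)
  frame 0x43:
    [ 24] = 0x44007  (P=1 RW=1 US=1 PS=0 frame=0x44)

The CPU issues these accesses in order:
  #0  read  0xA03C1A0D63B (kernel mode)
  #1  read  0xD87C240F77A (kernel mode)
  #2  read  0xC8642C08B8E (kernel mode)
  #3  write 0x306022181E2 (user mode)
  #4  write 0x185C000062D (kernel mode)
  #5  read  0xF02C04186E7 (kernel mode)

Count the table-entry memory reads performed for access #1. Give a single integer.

Trace:
#0 VA=0xA03C1A0D63B (r,kernel):
  lvl0: tbl 0x17, slot 20 ⇒ 0x1A007 (P1/RW1/US1/PS0)
  lvl1: tbl 0x1A, slot 15 ⇒ 0x1D007 (P1/RW1/US1/PS0)
  lvl2: tbl 0x1D, slot 13 ⇒ 0x1F007 (P1/RW1/US1/PS0)
  lvl3: tbl 0x1F, slot 13 ⇒ 0x21007 (P1/RW1/US1/PS0)
  ⇒ phys 0x2163B  [4 reads]
#1 VA=0xD87C240F77A (r,kernel):
  lvl0: tbl 0x17, slot 27 ⇒ 0x22007 (P1/RW1/US1/PS0)
  lvl1: tbl 0x22, slot 31 ⇒ 0x24007 (P1/RW1/US1/PS0)
  lvl2: tbl 0x24, slot 18 ⇒ 0x27007 (P1/RW1/US1/PS0)
  lvl3: tbl 0x27, slot 15 ⇒ 0x29007 (P1/RW1/US1/PS0)
  ⇒ phys 0x2977A  [4 reads]
#2 VA=0xC8642C08B8E (r,kernel):
  lvl0: tbl 0x17, slot 25 ⇒ 0x2A007 (P1/RW1/US1/PS0)
  lvl1: tbl 0x2A, slot 25 ⇒ 0x2B007 (P1/RW1/US1/PS0)
  lvl2: tbl 0x2B, slot 22 ⇒ 0x2E007 (P1/RW1/US1/PS0)
  lvl3: tbl 0x2E, slot 8 ⇒ 0x30007 (P1/RW1/US1/PS0)
  ⇒ phys 0x30B8E  [4 reads]
#3 VA=0x306022181E2 (w,user):
  lvl0: tbl 0x17, slot 6 ⇒ 0x32007 (P1/RW1/US1/PS0)
  lvl1: tbl 0x32, slot 24 ⇒ 0x35007 (P1/RW1/US1/PS0)
  lvl2: tbl 0x35, slot 17 ⇒ 0x36007 (P1/RW1/US1/PS0)
  lvl3: tbl 0x36, slot 24 ⇒ 0x39007 (P1/RW1/US1/PS0)
  ⇒ phys 0x391E2  [4 reads]
#4 VA=0x185C000062D (w,kernel):
  lvl0: tbl 0x17, slot 3 ⇒ 0x3A007 (P1/RW1/US1/PS0)
  lvl1: tbl 0x3A, slot 23 ⇒ 0x60002 (P0/RW1/US0/PS0)
  → PAGE_NOT_PRESENT  (2 entries read)
#5 VA=0xF02C04186E7 (r,kernel):
  lvl0: tbl 0x17, slot 30 ⇒ 0x3D007 (P1/RW1/US1/PS0)
  lvl1: tbl 0x3D, slot 11 ⇒ 0x40007 (P1/RW1/US1/PS0)
  lvl2: tbl 0x40, slot 2 ⇒ 0x43007 (P1/RW1/US1/PS0)
  lvl3: tbl 0x43, slot 24 ⇒ 0x44007 (P1/RW1/US1/PS0)
  ⇒ phys 0x446E7  [4 reads]

Entries read for #1: 4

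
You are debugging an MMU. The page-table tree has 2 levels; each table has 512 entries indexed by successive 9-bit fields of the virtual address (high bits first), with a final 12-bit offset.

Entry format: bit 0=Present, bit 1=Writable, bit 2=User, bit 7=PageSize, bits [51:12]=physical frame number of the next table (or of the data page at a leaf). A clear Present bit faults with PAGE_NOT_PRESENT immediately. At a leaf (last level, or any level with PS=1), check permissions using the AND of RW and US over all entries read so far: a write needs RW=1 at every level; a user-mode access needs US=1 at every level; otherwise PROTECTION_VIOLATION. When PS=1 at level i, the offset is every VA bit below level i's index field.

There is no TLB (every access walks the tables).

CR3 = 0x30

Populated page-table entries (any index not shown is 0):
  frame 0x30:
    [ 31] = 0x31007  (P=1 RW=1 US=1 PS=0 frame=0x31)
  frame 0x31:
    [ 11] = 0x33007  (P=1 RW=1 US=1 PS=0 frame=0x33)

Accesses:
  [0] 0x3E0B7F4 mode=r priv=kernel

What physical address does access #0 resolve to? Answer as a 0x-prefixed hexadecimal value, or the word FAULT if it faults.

Trace:
#0 VA=0x3E0B7F4 (r,kernel):
  L0 @0x30[31] → 0x31007  P=1,RW=1,US=1,PS=0
  L1 @0x31[11] → 0x33007  P=1,RW=1,US=1,PS=0
  ⇒ phys 0x337F4  [2 reads]

Access #0 PA: 0x337F4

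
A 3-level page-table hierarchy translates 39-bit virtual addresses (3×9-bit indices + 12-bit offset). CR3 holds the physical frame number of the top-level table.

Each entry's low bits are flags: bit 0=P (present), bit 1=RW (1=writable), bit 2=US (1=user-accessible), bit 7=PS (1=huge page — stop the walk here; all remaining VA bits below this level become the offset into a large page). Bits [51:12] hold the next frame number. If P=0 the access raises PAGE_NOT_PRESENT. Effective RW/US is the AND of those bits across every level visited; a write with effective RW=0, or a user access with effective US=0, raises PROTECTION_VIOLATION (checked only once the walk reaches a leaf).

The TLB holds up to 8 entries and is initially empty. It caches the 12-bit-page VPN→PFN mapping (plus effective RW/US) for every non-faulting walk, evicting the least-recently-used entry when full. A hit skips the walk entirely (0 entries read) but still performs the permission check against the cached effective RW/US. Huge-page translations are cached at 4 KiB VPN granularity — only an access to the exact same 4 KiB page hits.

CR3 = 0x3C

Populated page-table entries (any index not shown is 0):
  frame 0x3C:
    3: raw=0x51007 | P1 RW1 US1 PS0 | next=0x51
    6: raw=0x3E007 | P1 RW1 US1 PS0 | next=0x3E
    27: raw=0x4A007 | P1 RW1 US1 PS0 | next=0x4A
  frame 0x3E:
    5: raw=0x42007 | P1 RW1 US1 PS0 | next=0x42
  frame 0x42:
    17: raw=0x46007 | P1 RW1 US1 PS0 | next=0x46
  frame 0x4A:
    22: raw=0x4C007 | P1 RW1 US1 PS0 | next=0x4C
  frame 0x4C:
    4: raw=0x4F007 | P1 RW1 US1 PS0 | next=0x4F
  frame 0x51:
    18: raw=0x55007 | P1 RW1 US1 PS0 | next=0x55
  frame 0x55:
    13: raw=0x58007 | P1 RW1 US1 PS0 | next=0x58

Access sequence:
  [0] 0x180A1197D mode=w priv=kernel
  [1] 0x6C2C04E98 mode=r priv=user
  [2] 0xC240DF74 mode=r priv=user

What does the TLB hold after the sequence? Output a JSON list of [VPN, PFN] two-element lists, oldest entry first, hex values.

Per-access translation:
#0 VA=0x180A1197D (w,kernel):
  lvl0: tbl 0x3C, slot 6 ⇒ 0x3E007 (P1/RW1/US1/PS0)
  lvl1: tbl 0x3E, slot 5 ⇒ 0x42007 (P1/RW1/US1/PS0)
  lvl2: tbl 0x42, slot 17 ⇒ 0x46007 (P1/RW1/US1/PS0)
  ✓ 0x4697D  — 3 lookups
#1 VA=0x6C2C04E98 (r,user):
  lvl0: tbl 0x3C, slot 27 ⇒ 0x4A007 (P1/RW1/US1/PS0)
  lvl1: tbl 0x4A, slot 22 ⇒ 0x4C007 (P1/RW1/US1/PS0)
  lvl2: tbl 0x4C, slot 4 ⇒ 0x4F007 (P1/RW1/US1/PS0)
  ✓ 0x4FE98  — 3 lookups
#2 VA=0xC240DF74 (r,user):
  lvl0: tbl 0x3C, slot 3 ⇒ 0x51007 (P1/RW1/US1/PS0)
  lvl1: tbl 0x51, slot 18 ⇒ 0x55007 (P1/RW1/US1/PS0)
  lvl2: tbl 0x55, slot 13 ⇒ 0x58007 (P1/RW1/US1/PS0)
  ✓ 0x58F74  — 3 lookups

TLB: [["0x180A11", "0x46"], ["0x6C2C04", "0x4F"], ["0xC240D", "0x58"]]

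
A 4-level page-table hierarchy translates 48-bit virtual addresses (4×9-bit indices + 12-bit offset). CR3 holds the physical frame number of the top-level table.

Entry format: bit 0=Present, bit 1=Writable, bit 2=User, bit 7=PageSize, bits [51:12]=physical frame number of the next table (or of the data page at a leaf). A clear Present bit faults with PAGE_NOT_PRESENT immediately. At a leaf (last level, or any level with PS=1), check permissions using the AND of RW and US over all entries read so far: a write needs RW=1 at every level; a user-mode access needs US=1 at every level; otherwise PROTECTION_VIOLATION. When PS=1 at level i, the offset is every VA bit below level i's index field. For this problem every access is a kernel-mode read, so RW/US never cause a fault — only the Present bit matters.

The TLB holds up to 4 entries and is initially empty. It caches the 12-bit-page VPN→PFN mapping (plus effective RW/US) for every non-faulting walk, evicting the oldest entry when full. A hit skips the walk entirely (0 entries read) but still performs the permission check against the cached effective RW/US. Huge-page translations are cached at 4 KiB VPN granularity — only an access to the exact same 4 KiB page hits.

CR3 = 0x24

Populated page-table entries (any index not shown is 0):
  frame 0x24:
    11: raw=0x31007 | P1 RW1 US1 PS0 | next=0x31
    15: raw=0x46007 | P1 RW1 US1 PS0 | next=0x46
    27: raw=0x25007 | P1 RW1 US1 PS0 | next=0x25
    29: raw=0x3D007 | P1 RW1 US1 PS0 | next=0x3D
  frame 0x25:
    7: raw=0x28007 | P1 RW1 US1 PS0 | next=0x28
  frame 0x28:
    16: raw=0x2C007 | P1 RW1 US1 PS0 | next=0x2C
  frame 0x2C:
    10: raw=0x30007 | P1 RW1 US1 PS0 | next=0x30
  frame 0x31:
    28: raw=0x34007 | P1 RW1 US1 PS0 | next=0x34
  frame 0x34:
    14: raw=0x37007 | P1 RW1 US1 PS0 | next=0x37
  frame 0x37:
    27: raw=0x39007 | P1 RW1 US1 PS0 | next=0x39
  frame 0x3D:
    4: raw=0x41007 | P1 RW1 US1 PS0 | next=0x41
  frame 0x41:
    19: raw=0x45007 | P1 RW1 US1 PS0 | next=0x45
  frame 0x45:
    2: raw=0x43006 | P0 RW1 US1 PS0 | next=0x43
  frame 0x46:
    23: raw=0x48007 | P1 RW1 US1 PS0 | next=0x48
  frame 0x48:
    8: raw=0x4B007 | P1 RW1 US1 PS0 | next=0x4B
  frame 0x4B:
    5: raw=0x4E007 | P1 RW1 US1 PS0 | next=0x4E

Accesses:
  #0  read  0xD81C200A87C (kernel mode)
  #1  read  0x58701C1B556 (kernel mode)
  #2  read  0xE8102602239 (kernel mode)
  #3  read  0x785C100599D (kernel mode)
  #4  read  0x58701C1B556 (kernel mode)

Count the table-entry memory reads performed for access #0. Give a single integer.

Walk each access:
#0 VA=0xD81C200A87C (r,kernel):
  L0 @0x24[27] → 0x25007  P=1,RW=1,US=1,PS=0
  L1 @0x25[7] → 0x28007  P=1,RW=1,US=1,PS=0
  L2 @0x28[16] → 0x2C007  P=1,RW=1,US=1,PS=0
  L3 @0x2C[10] → 0x30007  P=1,RW=1,US=1,PS=0
  → PA=0x3087C  (4 entries read)
#1 VA=0x58701C1B556 (r,kernel):
  L0 @0x24[11] → 0x31007  P=1,RW=1,US=1,PS=0
  L1 @0x31[28] → 0x34007  P=1,RW=1,US=1,PS=0
  L2 @0x34[14] → 0x37007  P=1,RW=1,US=1,PS=0
  L3 @0x37[27] → 0x39007  P=1,RW=1,US=1,PS=0
  → PA=0x39556  (4 entries read)
#2 VA=0xE8102602239 (r,kernel):
  L0 @0x24[29] → 0x3D007  P=1,RW=1,US=1,PS=0
  L1 @0x3D[4] → 0x41007  P=1,RW=1,US=1,PS=0
  L2 @0x41[19] → 0x45007  P=1,RW=1,US=1,PS=0
  L3 @0x45[2] → 0x43006  P=0,RW=1,US=1,PS=0
  ⇒ fault: PAGE_NOT_PRESENT  — 4 lookups
#3 VA=0x785C100599D (r,kernel):
  L0 @0x24[15] → 0x46007  P=1,RW=1,US=1,PS=0
  L1 @0x46[23] → 0x48007  P=1,RW=1,US=1,PS=0
  L2 @0x48[8] → 0x4B007  P=1,RW=1,US=1,PS=0
  L3 @0x4B[5] → 0x4E007  P=1,RW=1,US=1,PS=0
  → PA=0x4E99D  (4 entries read)
#4 VA=0x58701C1B556 (r,kernel):
  TLB hit vpn=0x58701C1B → PA=0x39556

Entries read for #0: 4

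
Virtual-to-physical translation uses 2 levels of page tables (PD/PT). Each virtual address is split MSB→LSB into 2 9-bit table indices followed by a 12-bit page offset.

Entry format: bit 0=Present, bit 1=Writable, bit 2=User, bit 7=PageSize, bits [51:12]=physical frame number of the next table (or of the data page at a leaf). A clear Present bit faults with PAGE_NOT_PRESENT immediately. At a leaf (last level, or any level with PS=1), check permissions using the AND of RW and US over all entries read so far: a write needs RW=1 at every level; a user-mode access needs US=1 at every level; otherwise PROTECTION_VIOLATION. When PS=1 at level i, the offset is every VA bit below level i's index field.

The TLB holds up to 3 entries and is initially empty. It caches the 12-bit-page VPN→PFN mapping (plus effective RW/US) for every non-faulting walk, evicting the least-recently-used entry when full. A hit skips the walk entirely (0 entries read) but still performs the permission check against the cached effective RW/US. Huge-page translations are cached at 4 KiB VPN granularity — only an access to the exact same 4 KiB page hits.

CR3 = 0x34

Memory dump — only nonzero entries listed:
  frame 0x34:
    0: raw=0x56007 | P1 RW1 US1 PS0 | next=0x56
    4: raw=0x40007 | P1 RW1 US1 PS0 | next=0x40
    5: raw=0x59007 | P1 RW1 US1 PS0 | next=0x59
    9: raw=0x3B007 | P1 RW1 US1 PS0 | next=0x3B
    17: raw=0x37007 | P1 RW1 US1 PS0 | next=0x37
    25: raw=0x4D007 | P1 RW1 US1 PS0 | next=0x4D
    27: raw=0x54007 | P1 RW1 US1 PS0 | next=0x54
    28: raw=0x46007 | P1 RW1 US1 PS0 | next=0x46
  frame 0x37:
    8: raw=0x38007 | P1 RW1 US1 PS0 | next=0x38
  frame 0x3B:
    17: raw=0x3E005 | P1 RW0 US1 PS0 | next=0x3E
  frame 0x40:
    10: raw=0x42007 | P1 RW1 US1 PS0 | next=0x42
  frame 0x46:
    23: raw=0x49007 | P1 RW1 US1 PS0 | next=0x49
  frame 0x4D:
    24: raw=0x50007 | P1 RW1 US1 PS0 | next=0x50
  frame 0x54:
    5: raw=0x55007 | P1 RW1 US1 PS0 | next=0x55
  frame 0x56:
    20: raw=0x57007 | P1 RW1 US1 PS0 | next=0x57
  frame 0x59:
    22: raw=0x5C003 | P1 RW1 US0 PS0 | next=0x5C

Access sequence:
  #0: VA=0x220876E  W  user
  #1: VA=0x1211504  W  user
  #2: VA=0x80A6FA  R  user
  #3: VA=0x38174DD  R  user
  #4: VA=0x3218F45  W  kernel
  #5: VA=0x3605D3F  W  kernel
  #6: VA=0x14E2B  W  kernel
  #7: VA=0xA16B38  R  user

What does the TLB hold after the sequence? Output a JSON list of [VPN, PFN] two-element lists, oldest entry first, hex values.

Walk each access:
#0 VA=0x220876E (w,user):
  lvl0: tbl 0x34, slot 17 ⇒ 0x37007 (P1/RW1/US1/PS0)
  lvl1: tbl 0x37, slot 8 ⇒ 0x38007 (P1/RW1/US1/PS0)
  ⇒ phys 0x3876E  [2 reads]
#1 VA=0x1211504 (w,user):
  lvl0: tbl 0x34, slot 9 ⇒ 0x3B007 (P1/RW1/US1/PS0)
  lvl1: tbl 0x3B, slot 17 ⇒ 0x3E005 (P1/RW0/US1/PS0)
  ✗ PROTECTION_VIOLATION  [2 reads]
#2 VA=0x80A6FA (r,user):
  lvl0: tbl 0x34, slot 4 ⇒ 0x40007 (P1/RW1/US1/PS0)
  lvl1: tbl 0x40, slot 10 ⇒ 0x42007 (P1/RW1/US1/PS0)
  ⇒ phys 0x426FA  [2 reads]
#3 VA=0x38174DD (r,user):
  lvl0: tbl 0x34, slot 28 ⇒ 0x46007 (P1/RW1/US1/PS0)
  lvl1: tbl 0x46, slot 23 ⇒ 0x49007 (P1/RW1/US1/PS0)
  ⇒ phys 0x494DD  [2 reads]
#4 VA=0x3218F45 (w,kernel):
  lvl0: tbl 0x34, slot 25 ⇒ 0x4D007 (P1/RW1/US1/PS0)
  lvl1: tbl 0x4D, slot 24 ⇒ 0x50007 (P1/RW1/US1/PS0)
  ⇒ phys 0x50F45  [2 reads]
#5 VA=0x3605D3F (w,kernel):
  lvl0: tbl 0x34, slot 27 ⇒ 0x54007 (P1/RW1/US1/PS0)
  lvl1: tbl 0x54, slot 5 ⇒ 0x55007 (P1/RW1/US1/PS0)
  ⇒ phys 0x55D3F  [2 reads]
#6 VA=0x14E2B (w,kernel):
  lvl0: tbl 0x34, slot 0 ⇒ 0x56007 (P1/RW1/US1/PS0)
  lvl1: tbl 0x56, slot 20 ⇒ 0x57007 (P1/RW1/US1/PS0)
  ⇒ phys 0x57E2B  [2 reads]
#7 VA=0xA16B38 (r,user):
  lvl0: tbl 0x34, slot 5 ⇒ 0x59007 (P1/RW1/US1/PS0)
  lvl1: tbl 0x59, slot 22 ⇒ 0x5C003 (P1/RW1/US0/PS0)
  ✗ PROTECTION_VIOLATION  [2 reads]

TLB: [["0x3218", "0x50"], ["0x3605", "0x55"], ["0x14", "0x57"]]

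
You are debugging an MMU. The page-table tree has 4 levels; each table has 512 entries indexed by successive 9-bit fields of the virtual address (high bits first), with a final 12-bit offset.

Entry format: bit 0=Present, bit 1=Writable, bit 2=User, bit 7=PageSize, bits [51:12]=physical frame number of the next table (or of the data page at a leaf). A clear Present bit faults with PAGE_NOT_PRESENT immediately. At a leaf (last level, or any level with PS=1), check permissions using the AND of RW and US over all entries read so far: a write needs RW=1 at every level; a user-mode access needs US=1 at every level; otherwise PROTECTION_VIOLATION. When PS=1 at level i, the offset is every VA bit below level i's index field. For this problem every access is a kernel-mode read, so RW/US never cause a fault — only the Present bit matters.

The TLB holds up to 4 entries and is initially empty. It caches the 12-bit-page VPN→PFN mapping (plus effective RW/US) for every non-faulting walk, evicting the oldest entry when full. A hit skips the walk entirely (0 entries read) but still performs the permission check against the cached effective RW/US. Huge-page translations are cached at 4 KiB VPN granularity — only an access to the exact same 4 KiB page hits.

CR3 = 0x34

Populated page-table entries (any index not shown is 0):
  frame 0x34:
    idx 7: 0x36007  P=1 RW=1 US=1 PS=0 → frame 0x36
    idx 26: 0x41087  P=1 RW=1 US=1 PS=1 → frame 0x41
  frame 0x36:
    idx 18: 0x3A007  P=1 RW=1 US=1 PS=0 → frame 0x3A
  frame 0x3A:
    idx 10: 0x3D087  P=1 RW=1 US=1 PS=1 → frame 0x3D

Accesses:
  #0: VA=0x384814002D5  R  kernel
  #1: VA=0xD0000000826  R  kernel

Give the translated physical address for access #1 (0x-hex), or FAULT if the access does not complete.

Trace:
#0 VA=0x384814002D5 (r,kernel):
  lvl0: tbl 0x34, slot 7 ⇒ 0x36007 (P1/RW1/US1/PS0)
  lvl1: tbl 0x36, slot 18 ⇒ 0x3A007 (P1/RW1/US1/PS0)
  lvl2: tbl 0x3A, slot 10 ⇒ 0x3D087 (P1/RW1/US1/PS1)
  → PA=0x3D2D5 (huge @L2)  (3 entries read)
#1 VA=0xD0000000826 (r,kernel):
  lvl0: tbl 0x34, slot 26 ⇒ 0x41087 (P1/RW1/US1/PS1)
  → PA=0x41826 (huge @L0)  (1 entries read)

Access #1 PA: 0x41826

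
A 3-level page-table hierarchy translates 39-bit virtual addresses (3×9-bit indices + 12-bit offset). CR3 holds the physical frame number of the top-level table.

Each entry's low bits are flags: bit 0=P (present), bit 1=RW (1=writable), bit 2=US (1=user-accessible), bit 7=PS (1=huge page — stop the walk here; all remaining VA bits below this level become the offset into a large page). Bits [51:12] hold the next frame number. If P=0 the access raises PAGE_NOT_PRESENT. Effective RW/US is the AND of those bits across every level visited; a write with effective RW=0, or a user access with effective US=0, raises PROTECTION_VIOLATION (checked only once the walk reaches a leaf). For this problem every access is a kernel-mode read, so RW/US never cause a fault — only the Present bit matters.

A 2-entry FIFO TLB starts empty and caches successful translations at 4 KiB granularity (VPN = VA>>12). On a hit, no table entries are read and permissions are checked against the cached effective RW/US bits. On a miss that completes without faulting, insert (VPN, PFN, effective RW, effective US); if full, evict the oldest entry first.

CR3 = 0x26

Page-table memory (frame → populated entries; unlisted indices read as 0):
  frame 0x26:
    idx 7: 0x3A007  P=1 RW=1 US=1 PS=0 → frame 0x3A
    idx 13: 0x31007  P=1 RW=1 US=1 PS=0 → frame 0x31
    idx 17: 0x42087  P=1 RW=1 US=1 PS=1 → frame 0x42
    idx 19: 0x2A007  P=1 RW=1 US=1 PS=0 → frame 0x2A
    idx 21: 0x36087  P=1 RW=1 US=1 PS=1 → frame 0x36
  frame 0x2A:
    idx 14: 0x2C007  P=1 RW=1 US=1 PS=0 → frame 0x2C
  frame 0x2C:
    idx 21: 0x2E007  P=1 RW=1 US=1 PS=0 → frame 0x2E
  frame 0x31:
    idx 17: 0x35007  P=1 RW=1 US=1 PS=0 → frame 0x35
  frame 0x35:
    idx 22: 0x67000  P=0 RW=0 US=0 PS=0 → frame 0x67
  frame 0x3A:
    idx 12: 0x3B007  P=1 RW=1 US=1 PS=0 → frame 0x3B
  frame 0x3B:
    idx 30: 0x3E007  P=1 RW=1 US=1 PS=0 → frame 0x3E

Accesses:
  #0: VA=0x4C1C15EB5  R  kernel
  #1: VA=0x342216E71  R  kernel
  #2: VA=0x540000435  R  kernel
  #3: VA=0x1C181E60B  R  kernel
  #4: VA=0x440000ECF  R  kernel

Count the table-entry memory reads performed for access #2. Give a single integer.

Trace:
#0 VA=0x4C1C15EB5 (r,kernel):
  L0: frame=0x26 idx=19 entry=0x2A007 [P=1 RW=1 US=1 PS=0]
  L1: frame=0x2A idx=14 entry=0x2C007 [P=1 RW=1 US=1 PS=0]
  L2: frame=0x2C idx=21 entry=0x2E007 [P=1 RW=1 US=1 PS=0]
  ✓ 0x2EEB5  — 3 lookups
#1 VA=0x342216E71 (r,kernel):
  L0: frame=0x26 idx=13 entry=0x31007 [P=1 RW=1 US=1 PS=0]
  L1: frame=0x31 idx=17 entry=0x35007 [P=1 RW=1 US=1 PS=0]
  L2: frame=0x35 idx=22 entry=0x67000 [P=0 RW=0 US=0 PS=0]
  ⇒ fault: PAGE_NOT_PRESENT  — 3 lookups
#2 VA=0x540000435 (r,kernel):
  L0: frame=0x26 idx=21 entry=0x36087 [P=1 RW=1 US=1 PS=1]
  ✓ 0x36435 (huge @L0)  — 1 lookups
#3 VA=0x1C181E60B (r,kernel):
  L0: frame=0x26 idx=7 entry=0x3A007 [P=1 RW=1 US=1 PS=0]
  L1: frame=0x3A idx=12 entry=0x3B007 [P=1 RW=1 US=1 PS=0]
  L2: frame=0x3B idx=30 entry=0x3E007 [P=1 RW=1 US=1 PS=0]
  ✓ 0x3E60B  — 3 lookups
#4 VA=0x440000ECF (r,kernel):
  L0: frame=0x26 idx=17 entry=0x42087 [P=1 RW=1 US=1 PS=1]
  ✓ 0x42ECF (huge @L0)  — 1 lookups

Entries read for #2: 1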